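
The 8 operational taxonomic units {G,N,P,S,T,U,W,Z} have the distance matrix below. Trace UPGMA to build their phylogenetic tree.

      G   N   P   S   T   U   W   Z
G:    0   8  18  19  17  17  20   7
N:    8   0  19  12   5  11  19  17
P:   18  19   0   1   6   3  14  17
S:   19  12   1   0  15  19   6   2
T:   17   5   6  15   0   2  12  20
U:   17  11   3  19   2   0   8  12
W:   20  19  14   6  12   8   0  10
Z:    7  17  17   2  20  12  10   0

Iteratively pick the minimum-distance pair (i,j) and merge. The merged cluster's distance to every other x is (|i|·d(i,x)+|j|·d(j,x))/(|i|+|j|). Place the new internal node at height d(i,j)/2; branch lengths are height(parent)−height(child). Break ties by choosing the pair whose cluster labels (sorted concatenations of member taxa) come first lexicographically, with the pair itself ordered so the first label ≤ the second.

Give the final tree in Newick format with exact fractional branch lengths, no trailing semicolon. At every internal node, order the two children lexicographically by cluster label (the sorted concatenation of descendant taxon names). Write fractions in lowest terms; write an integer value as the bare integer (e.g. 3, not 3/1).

step 1: merge (P,S) at d=1; branch lengths P→1/2, S→1/2; new cluster PS
  updated: d(G,PS)=37/2, d(N,PS)=31/2, d(PS,T)=21/2, d(PS,U)=11, d(PS,W)=10, d(PS,Z)=19/2
step 2: merge (T,U) at d=2; branch lengths T→1, U→1; new cluster TU
  updated: d(G,TU)=17, d(N,TU)=8, d(PS,TU)=43/4, d(TU,W)=10, d(TU,Z)=16
step 3: merge (G,Z) at d=7; branch lengths G→7/2, Z→7/2; new cluster GZ
  updated: d(GZ,N)=25/2, d(GZ,PS)=14, d(GZ,TU)=33/2, d(GZ,W)=15
step 4: merge (N,TU) at d=8; branch lengths N→4, TU→3; new cluster NTU
  updated: d(GZ,NTU)=91/6, d(NTU,PS)=37/3, d(NTU,W)=13
step 5: merge (PS,W) at d=10; branch lengths PS→9/2, W→5; new cluster PSW
  updated: d(GZ,PSW)=43/3, d(NTU,PSW)=113/9
step 6: merge (NTU,PSW) at d=113/9; branch lengths NTU→41/18, PSW→23/18; new cluster NPSTUW
  updated: d(GZ,NPSTUW)=59/4
step 7: merge (GZ,NPSTUW) at d=59/4; branch lengths GZ→31/8, NPSTUW→79/72; new cluster GNPSTUWZ
final tree: ((G:7/2,Z:7/2):31/8,((N:4,(T:1,U:1):3):41/18,((P:1/2,S:1/2):9/2,W:5):23/18):79/72)
total length: 1261/36

((G:7/2,Z:7/2):31/8,((N:4,(T:1,U:1):3):41/18,((P:1/2,S:1/2):9/2,W:5):23/18):79/72)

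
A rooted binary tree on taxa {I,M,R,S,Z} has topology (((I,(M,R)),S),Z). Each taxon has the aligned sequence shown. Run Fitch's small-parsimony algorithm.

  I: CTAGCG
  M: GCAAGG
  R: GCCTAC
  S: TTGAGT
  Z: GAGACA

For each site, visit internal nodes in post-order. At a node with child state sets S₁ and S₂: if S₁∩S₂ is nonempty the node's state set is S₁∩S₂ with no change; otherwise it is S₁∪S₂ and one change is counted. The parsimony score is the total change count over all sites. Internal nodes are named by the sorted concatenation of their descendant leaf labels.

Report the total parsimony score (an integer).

14

[col 0] MR: children M:{G}, R:{G} ∩→ {G}; cost 0
[col 0] IMR: children I:{C}, MR:{G} ∪→ {C,G}; cost 1
[col 0] IMRS: children IMR:{C,G}, S:{T} ∪→ {C,G,T}; cost 1
[col 0] IMRSZ: children IMRS:{C,G,T}, Z:{G} ∩→ {G}; cost 0
[col 1] MR: children M:{C}, R:{C} ∩→ {C}; cost 0
[col 1] IMR: children I:{T}, MR:{C} ∪→ {C,T}; cost 1
[col 1] IMRS: children IMR:{C,T}, S:{T} ∩→ {T}; cost 0
[col 1] IMRSZ: children IMRS:{T}, Z:{A} ∪→ {A,T}; cost 1
[col 2] MR: children M:{A}, R:{C} ∪→ {A,C}; cost 1
[col 2] IMR: children I:{A}, MR:{A,C} ∩→ {A}; cost 0
[col 2] IMRS: children IMR:{A}, S:{G} ∪→ {A,G}; cost 1
[col 2] IMRSZ: children IMRS:{A,G}, Z:{G} ∩→ {G}; cost 0
[col 3] MR: children M:{A}, R:{T} ∪→ {A,T}; cost 1
[col 3] IMR: children I:{G}, MR:{A,T} ∪→ {A,G,T}; cost 1
[col 3] IMRS: children IMR:{A,G,T}, S:{A} ∩→ {A}; cost 0
[col 3] IMRSZ: children IMRS:{A}, Z:{A} ∩→ {A}; cost 0
[col 4] MR: children M:{G}, R:{A} ∪→ {A,G}; cost 1
[col 4] IMR: children I:{C}, MR:{A,G} ∪→ {A,C,G}; cost 1
[col 4] IMRS: children IMR:{A,C,G}, S:{G} ∩→ {G}; cost 0
[col 4] IMRSZ: children IMRS:{G}, Z:{C} ∪→ {C,G}; cost 1
[col 5] MR: children M:{G}, R:{C} ∪→ {C,G}; cost 1
[col 5] IMR: children I:{G}, MR:{C,G} ∩→ {G}; cost 0
[col 5] IMRS: children IMR:{G}, S:{T} ∪→ {G,T}; cost 1
[col 5] IMRSZ: children IMRS:{G,T}, Z:{A} ∪→ {A,G,T}; cost 1
per-site changes: [2, 2, 2, 2, 3, 3]; total = 14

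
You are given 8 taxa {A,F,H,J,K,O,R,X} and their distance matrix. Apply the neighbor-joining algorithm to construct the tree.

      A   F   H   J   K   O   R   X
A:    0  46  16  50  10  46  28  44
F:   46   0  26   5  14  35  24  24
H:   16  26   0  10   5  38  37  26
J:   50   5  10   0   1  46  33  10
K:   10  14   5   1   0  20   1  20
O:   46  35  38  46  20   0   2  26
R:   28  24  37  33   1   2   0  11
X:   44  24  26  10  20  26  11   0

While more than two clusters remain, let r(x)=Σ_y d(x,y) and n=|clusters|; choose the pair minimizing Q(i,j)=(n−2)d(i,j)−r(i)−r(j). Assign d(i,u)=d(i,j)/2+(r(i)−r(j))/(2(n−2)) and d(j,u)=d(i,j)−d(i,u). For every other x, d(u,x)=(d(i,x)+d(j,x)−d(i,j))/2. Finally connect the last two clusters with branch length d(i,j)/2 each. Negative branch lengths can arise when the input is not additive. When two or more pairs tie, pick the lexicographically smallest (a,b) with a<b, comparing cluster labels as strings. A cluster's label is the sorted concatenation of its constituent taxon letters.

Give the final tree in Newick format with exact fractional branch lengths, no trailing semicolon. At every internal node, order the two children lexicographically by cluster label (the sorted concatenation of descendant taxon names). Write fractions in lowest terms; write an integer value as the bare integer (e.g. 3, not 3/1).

iteration 1: select O,R (d=2, Q=-337); attach at lengths (89/12, -65/12); label the merged cluster OR
  updated: d(A,OR)=36, d(F,OR)=57/2, d(H,OR)=73/2, d(J,OR)=77/2, d(K,OR)=19/2, d(OR,X)=35/2
iteration 2: select A,H (d=16, Q=-483/2); attach at lengths (65/4, -1/4); label the merged cluster AH
  updated: d(AH,F)=28, d(AH,J)=22, d(AH,K)=-1/2, d(AH,OR)=113/4, d(AH,X)=27
iteration 3: select F,J (d=5, Q=-156); attach at lengths (43/8, -3/8); label the merged cluster FJ
  updated: d(AH,FJ)=45/2, d(FJ,K)=5, d(FJ,OR)=31, d(FJ,X)=29/2
iteration 4: select AH,K (d=-1/2, Q=-451/4); attach at lengths (167/24, -179/24); label the merged cluster AHK
  updated: d(AHK,FJ)=14, d(AHK,OR)=153/8, d(AHK,X)=95/4
iteration 5: select AHK,FJ (d=14, Q=-707/8); attach at lengths (203/32, 245/32); label the merged cluster AFHJK
  updated: d(AFHJK,OR)=289/16, d(AFHJK,X)=97/8
iteration 6: select AFHJK,OR (d=289/16, Q=-763/16); attach at lengths (203/32, 375/32); label the merged cluster AFHJKOR
  updated: d(AFHJKOR,X)=185/32
iteration 7: select AFHJKOR,X (d=185/32); attach at lengths (185/64, 185/64); label the merged cluster AFHJKORX
final tree: (((((A:65/4,H:-1/4):167/24,K:-179/24):203/32,(F:43/8,J:-3/8):245/32):203/32,(O:89/12,R:-65/12):375/32):185/64,X:185/64)
total length: 1931/32

(((((A:65/4,H:-1/4):167/24,K:-179/24):203/32,(F:43/8,J:-3/8):245/32):203/32,(O:89/12,R:-65/12):375/32):185/64,X:185/64)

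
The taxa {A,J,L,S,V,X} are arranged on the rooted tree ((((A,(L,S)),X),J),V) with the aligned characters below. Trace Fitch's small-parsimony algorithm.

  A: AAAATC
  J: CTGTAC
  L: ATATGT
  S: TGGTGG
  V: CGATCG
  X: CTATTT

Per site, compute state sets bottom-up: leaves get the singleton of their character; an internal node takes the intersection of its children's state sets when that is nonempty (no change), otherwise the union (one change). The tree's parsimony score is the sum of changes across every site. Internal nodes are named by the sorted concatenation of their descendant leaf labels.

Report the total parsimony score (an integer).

15

LS@0: {A} ∪ {T} = {A,T} (union, +1)
ALS@0: {A} ∩ {A,T} = {A} (intersection, +0)
ALSX@0: {A} ∪ {C} = {A,C} (union, +1)
AJLSX@0: {A,C} ∩ {C} = {C} (intersection, +0)
AJLSVX@0: {C} ∩ {C} = {C} (intersection, +0)
LS@1: {T} ∪ {G} = {G,T} (union, +1)
ALS@1: {A} ∪ {G,T} = {A,G,T} (union, +1)
ALSX@1: {A,G,T} ∩ {T} = {T} (intersection, +0)
AJLSX@1: {T} ∩ {T} = {T} (intersection, +0)
AJLSVX@1: {T} ∪ {G} = {G,T} (union, +1)
LS@2: {A} ∪ {G} = {A,G} (union, +1)
ALS@2: {A} ∩ {A,G} = {A} (intersection, +0)
ALSX@2: {A} ∩ {A} = {A} (intersection, +0)
AJLSX@2: {A} ∪ {G} = {A,G} (union, +1)
AJLSVX@2: {A,G} ∩ {A} = {A} (intersection, +0)
LS@3: {T} ∩ {T} = {T} (intersection, +0)
ALS@3: {A} ∪ {T} = {A,T} (union, +1)
ALSX@3: {A,T} ∩ {T} = {T} (intersection, +0)
AJLSX@3: {T} ∩ {T} = {T} (intersection, +0)
AJLSVX@3: {T} ∩ {T} = {T} (intersection, +0)
LS@4: {G} ∩ {G} = {G} (intersection, +0)
ALS@4: {T} ∪ {G} = {G,T} (union, +1)
ALSX@4: {G,T} ∩ {T} = {T} (intersection, +0)
AJLSX@4: {T} ∪ {A} = {A,T} (union, +1)
AJLSVX@4: {A,T} ∪ {C} = {A,C,T} (union, +1)
LS@5: {T} ∪ {G} = {G,T} (union, +1)
ALS@5: {C} ∪ {G,T} = {C,G,T} (union, +1)
ALSX@5: {C,G,T} ∩ {T} = {T} (intersection, +0)
AJLSX@5: {T} ∪ {C} = {C,T} (union, +1)
AJLSVX@5: {C,T} ∪ {G} = {C,G,T} (union, +1)
per-site changes: [2, 3, 2, 1, 3, 4]; total = 15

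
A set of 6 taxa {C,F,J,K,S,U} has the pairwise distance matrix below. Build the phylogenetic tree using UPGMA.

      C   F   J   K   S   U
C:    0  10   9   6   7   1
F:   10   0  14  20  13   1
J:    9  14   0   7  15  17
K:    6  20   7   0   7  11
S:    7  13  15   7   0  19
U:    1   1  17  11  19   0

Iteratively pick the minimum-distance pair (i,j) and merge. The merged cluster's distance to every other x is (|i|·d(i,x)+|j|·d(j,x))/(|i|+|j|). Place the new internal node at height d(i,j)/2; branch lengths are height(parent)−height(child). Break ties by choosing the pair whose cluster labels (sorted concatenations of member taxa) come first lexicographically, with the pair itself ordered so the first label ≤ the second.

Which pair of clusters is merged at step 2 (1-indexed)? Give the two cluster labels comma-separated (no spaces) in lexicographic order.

1. join C+U (d=1) ⇒ CU; edges |C|=1/2, |U|=1/2
  updated: d(CU,F)=11/2, d(CU,J)=13, d(CU,K)=17/2, d(CU,S)=13
2. join CU+F (d=11/2) ⇒ CFU; edges |CU|=9/4, |F|=11/4
  updated: d(CFU,J)=40/3, d(CFU,K)=37/3, d(CFU,S)=13
3. join J+K (d=7) ⇒ JK; edges |J|=7/2, |K|=7/2
  updated: d(CFU,JK)=77/6, d(JK,S)=11
4. join JK+S (d=11) ⇒ JKS; edges |JK|=2, |S|=11/2
  updated: d(CFU,JKS)=116/9
5. join CFU+JKS (d=116/9) ⇒ CFJKSU; edges |CFU|=133/36, |JKS|=17/18
final tree: (((C:1/2,U:1/2):9/4,F:11/4):133/36,((J:7/2,K:7/2):2,S:11/2):17/18)
total length: 905/36

CU,F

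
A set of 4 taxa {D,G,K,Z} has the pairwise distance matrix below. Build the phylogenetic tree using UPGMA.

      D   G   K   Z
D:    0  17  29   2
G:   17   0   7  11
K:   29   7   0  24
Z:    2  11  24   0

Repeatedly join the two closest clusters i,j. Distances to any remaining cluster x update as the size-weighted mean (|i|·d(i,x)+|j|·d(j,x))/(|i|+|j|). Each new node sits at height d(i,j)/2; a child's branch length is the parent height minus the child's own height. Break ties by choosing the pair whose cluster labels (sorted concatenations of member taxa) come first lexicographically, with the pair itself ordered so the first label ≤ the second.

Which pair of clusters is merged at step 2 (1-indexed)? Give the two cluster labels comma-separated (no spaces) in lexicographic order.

step 1: merge (D,Z) at d=2; branch lengths D→1, Z→1; new cluster DZ
  updated: d(DZ,G)=14, d(DZ,K)=53/2
step 2: merge (G,K) at d=7; branch lengths G→7/2, K→7/2; new cluster GK
  updated: d(DZ,GK)=81/4
step 3: merge (DZ,GK) at d=81/4; branch lengths DZ→73/8, GK→53/8; new cluster DGKZ
final tree: ((D:1,Z:1):73/8,(G:7/2,K:7/2):53/8)
total length: 99/4

G,K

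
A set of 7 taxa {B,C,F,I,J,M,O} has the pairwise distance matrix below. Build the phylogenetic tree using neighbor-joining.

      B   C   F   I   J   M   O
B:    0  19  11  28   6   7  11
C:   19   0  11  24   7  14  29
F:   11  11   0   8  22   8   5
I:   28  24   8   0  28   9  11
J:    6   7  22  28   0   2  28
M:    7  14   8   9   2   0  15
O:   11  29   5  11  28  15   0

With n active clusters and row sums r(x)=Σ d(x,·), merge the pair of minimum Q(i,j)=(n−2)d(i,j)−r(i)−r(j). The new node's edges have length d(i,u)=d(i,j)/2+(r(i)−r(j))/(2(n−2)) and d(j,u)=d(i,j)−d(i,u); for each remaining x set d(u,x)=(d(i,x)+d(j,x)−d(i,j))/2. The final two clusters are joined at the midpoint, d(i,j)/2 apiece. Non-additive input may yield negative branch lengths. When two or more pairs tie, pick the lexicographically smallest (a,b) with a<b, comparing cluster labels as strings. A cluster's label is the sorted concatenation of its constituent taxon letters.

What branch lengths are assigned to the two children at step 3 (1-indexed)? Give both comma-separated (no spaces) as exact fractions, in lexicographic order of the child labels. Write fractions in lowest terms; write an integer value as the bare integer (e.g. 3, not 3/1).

step 1: merge (C,J) at d=7, Q=-162; branch lengths C→23/5, J→12/5; new cluster CJ
  updated: d(B,CJ)=9, d(CJ,F)=13, d(CJ,I)=45/2, d(CJ,M)=9/2, d(CJ,O)=25
step 2: merge (B,CJ) at d=9, Q=-104; branch lengths B→7/2, CJ→11/2; new cluster BCJ
  updated: d(BCJ,F)=15/2, d(BCJ,I)=83/4, d(BCJ,M)=5/4, d(BCJ,O)=27/2
step 3: merge (BCJ,M) at d=5/4, Q=-145/2; branch lengths BCJ→9/4, M→-1; new cluster BCJM
  updated: d(BCJM,F)=57/8, d(BCJM,I)=57/4, d(BCJM,O)=109/8
step 4: merge (BCJM,F) at d=57/8, Q=-327/8; branch lengths BCJM→233/32, F→-5/32; new cluster BCFJM
  updated: d(BCFJM,I)=121/16, d(BCFJM,O)=23/4
step 5: merge (BCFJM,I) at d=121/16, Q=-389/16; branch lengths BCFJM→37/32, I→205/32; new cluster BCFIJM
  updated: d(BCFIJM,O)=147/32
step 6: merge (BCFIJM,O) at d=147/32; branch lengths BCFIJM→147/64, O→147/64; new cluster BCFIJMO
final tree: (((((B:7/2,(C:23/5,J:12/5):11/2):9/4,M:-1):233/32,F:-5/32):37/32,I:205/32):147/64,O:147/64)
total length: 1169/32

9/4,-1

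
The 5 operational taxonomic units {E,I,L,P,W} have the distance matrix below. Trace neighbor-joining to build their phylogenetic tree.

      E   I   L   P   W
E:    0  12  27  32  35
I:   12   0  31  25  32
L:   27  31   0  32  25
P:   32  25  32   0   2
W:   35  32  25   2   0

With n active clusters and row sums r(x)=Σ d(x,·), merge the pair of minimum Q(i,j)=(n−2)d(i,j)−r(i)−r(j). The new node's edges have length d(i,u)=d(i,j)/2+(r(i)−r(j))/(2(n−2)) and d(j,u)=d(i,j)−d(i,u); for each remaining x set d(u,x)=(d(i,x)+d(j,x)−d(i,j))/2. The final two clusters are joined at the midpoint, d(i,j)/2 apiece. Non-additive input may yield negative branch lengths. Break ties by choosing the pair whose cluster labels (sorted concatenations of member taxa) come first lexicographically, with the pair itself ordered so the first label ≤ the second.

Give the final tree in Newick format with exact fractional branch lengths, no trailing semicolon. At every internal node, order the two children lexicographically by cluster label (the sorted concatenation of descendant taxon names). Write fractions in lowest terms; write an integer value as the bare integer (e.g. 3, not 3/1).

iteration 1: select P,W (d=2, Q=-179); attach at lengths (1/2, 3/2); label the merged cluster PW
  updated: d(E,PW)=65/2, d(I,PW)=55/2, d(L,PW)=55/2
iteration 2: select E,I (d=12, Q=-118); attach at lengths (25/4, 23/4); label the merged cluster EI
  updated: d(EI,L)=23, d(EI,PW)=24
iteration 3: select EI,L (d=23, Q=-149/2); attach at lengths (39/4, 53/4); label the merged cluster EIL
  updated: d(EIL,PW)=57/4
iteration 4: select EIL,PW (d=57/4); attach at lengths (57/8, 57/8); label the merged cluster EILPW
final tree: (((E:25/4,I:23/4):39/4,L:53/4):57/8,(P:1/2,W:3/2):57/8)
total length: 205/4

(((E:25/4,I:23/4):39/4,L:53/4):57/8,(P:1/2,W:3/2):57/8)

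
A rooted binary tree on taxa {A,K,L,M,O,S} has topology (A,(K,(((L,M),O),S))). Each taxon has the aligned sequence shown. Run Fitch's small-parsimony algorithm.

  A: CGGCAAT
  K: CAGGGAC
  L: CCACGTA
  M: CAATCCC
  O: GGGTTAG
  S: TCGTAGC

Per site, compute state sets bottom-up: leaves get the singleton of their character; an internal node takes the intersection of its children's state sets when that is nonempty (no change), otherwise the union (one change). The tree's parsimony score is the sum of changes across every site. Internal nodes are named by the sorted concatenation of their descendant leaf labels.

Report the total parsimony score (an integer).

20

[col 0] LM: children L:{C}, M:{C} ∩→ {C}; cost 0
[col 0] LMO: children LM:{C}, O:{G} ∪→ {C,G}; cost 1
[col 0] LMOS: children LMO:{C,G}, S:{T} ∪→ {C,G,T}; cost 1
[col 0] KLMOS: children K:{C}, LMOS:{C,G,T} ∩→ {C}; cost 0
[col 0] AKLMOS: children A:{C}, KLMOS:{C} ∩→ {C}; cost 0
[col 1] LM: children L:{C}, M:{A} ∪→ {A,C}; cost 1
[col 1] LMO: children LM:{A,C}, O:{G} ∪→ {A,C,G}; cost 1
[col 1] LMOS: children LMO:{A,C,G}, S:{C} ∩→ {C}; cost 0
[col 1] KLMOS: children K:{A}, LMOS:{C} ∪→ {A,C}; cost 1
[col 1] AKLMOS: children A:{G}, KLMOS:{A,C} ∪→ {A,C,G}; cost 1
[col 2] LM: children L:{A}, M:{A} ∩→ {A}; cost 0
[col 2] LMO: children LM:{A}, O:{G} ∪→ {A,G}; cost 1
[col 2] LMOS: children LMO:{A,G}, S:{G} ∩→ {G}; cost 0
[col 2] KLMOS: children K:{G}, LMOS:{G} ∩→ {G}; cost 0
[col 2] AKLMOS: children A:{G}, KLMOS:{G} ∩→ {G}; cost 0
[col 3] LM: children L:{C}, M:{T} ∪→ {C,T}; cost 1
[col 3] LMO: children LM:{C,T}, O:{T} ∩→ {T}; cost 0
[col 3] LMOS: children LMO:{T}, S:{T} ∩→ {T}; cost 0
[col 3] KLMOS: children K:{G}, LMOS:{T} ∪→ {G,T}; cost 1
[col 3] AKLMOS: children A:{C}, KLMOS:{G,T} ∪→ {C,G,T}; cost 1
[col 4] LM: children L:{G}, M:{C} ∪→ {C,G}; cost 1
[col 4] LMO: children LM:{C,G}, O:{T} ∪→ {C,G,T}; cost 1
[col 4] LMOS: children LMO:{C,G,T}, S:{A} ∪→ {A,C,G,T}; cost 1
[col 4] KLMOS: children K:{G}, LMOS:{A,C,G,T} ∩→ {G}; cost 0
[col 4] AKLMOS: children A:{A}, KLMOS:{G} ∪→ {A,G}; cost 1
[col 5] LM: children L:{T}, M:{C} ∪→ {C,T}; cost 1
[col 5] LMO: children LM:{C,T}, O:{A} ∪→ {A,C,T}; cost 1
[col 5] LMOS: children LMO:{A,C,T}, S:{G} ∪→ {A,C,G,T}; cost 1
[col 5] KLMOS: children K:{A}, LMOS:{A,C,G,T} ∩→ {A}; cost 0
[col 5] AKLMOS: children A:{A}, KLMOS:{A} ∩→ {A}; cost 0
[col 6] LM: children L:{A}, M:{C} ∪→ {A,C}; cost 1
[col 6] LMO: children LM:{A,C}, O:{G} ∪→ {A,C,G}; cost 1
[col 6] LMOS: children LMO:{A,C,G}, S:{C} ∩→ {C}; cost 0
[col 6] KLMOS: children K:{C}, LMOS:{C} ∩→ {C}; cost 0
[col 6] AKLMOS: children A:{T}, KLMOS:{C} ∪→ {C,T}; cost 1
per-site changes: [2, 4, 1, 3, 4, 3, 3]; total = 20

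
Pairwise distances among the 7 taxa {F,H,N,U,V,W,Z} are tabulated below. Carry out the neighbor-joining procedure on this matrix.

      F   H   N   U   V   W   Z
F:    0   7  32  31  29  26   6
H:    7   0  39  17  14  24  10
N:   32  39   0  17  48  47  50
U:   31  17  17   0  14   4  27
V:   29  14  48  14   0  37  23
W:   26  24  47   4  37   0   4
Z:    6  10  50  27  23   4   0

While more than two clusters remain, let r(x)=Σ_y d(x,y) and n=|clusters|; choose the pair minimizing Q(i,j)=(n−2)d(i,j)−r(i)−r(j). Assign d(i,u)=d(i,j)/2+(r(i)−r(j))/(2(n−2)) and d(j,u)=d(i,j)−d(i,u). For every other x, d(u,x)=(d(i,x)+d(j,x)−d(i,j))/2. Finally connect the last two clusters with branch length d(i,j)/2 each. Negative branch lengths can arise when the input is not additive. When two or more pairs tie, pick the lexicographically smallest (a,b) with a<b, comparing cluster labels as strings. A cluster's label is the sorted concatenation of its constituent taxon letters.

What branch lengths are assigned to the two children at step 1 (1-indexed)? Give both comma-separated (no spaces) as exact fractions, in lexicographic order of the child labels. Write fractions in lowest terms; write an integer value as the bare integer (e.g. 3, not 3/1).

iteration 1: select N,U (d=17, Q=-258); attach at lengths (104/5, -19/5); label the merged cluster NU
  updated: d(F,NU)=23, d(H,NU)=39/2, d(NU,V)=45/2, d(NU,W)=17, d(NU,Z)=30
iteration 2: select W,Z (d=4, Q=-165); attach at lengths (51/8, -19/8); label the merged cluster WZ
  updated: d(F,WZ)=14, d(H,WZ)=15, d(NU,WZ)=43/2, d(V,WZ)=28
iteration 3: select NU,V (d=45/2, Q=-225/2); attach at lengths (121/12, 149/12); label the merged cluster NUV
  updated: d(F,NUV)=59/4, d(H,NUV)=11/2, d(NUV,WZ)=27/2
iteration 4: select F,WZ (d=14, Q=-201/4); attach at lengths (85/16, 139/16); label the merged cluster FWZ
  updated: d(FWZ,H)=4, d(FWZ,NUV)=57/8
iteration 5: select FWZ,H (d=4, Q=-133/8); attach at lengths (45/16, 19/16); label the merged cluster FHWZ
  updated: d(FHWZ,NUV)=69/16
iteration 6: select FHWZ,NUV (d=69/16); attach at lengths (69/32, 69/32); label the merged cluster FHNUVWZ
final tree: (((F:85/16,(W:51/8,Z:-19/8):139/16):45/16,H:19/16):69/32,((N:104/5,U:-19/5):121/12,V:149/12):69/32)
total length: 1053/16

104/5,-19/5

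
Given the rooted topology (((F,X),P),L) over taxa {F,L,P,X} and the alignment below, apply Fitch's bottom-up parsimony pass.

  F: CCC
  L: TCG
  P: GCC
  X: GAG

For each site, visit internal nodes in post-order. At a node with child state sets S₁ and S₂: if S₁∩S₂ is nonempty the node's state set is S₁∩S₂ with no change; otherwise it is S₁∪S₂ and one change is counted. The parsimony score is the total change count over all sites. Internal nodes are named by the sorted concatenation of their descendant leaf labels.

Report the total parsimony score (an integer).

5

site 0, node FX: F={C} ∪ X={G} → {C,G} (+1)
site 0, node FPX: FX={C,G} ∩ P={G} → {G} (+0)
site 0, node FLPX: FPX={G} ∪ L={T} → {G,T} (+1)
site 1, node FX: F={C} ∪ X={A} → {A,C} (+1)
site 1, node FPX: FX={A,C} ∩ P={C} → {C} (+0)
site 1, node FLPX: FPX={C} ∩ L={C} → {C} (+0)
site 2, node FX: F={C} ∪ X={G} → {C,G} (+1)
site 2, node FPX: FX={C,G} ∩ P={C} → {C} (+0)
site 2, node FLPX: FPX={C} ∪ L={G} → {C,G} (+1)
per-site changes: [2, 1, 2]; total = 5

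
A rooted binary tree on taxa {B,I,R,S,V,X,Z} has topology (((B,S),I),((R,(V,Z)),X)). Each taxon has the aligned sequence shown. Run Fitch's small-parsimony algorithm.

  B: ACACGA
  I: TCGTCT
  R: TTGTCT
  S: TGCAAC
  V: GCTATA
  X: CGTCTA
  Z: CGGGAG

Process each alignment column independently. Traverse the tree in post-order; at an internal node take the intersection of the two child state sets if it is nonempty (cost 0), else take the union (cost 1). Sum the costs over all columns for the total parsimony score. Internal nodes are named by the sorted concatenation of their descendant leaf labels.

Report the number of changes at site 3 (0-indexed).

[col 0] BS: children B:{A}, S:{T} ∪→ {A,T}; cost 1
[col 0] BIS: children BS:{A,T}, I:{T} ∩→ {T}; cost 0
[col 0] VZ: children V:{G}, Z:{C} ∪→ {C,G}; cost 1
[col 0] RVZ: children R:{T}, VZ:{C,G} ∪→ {C,G,T}; cost 1
[col 0] RVXZ: children RVZ:{C,G,T}, X:{C} ∩→ {C}; cost 0
[col 0] BIRSVXZ: children BIS:{T}, RVXZ:{C} ∪→ {C,T}; cost 1
[col 1] BS: children B:{C}, S:{G} ∪→ {C,G}; cost 1
[col 1] BIS: children BS:{C,G}, I:{C} ∩→ {C}; cost 0
[col 1] VZ: children V:{C}, Z:{G} ∪→ {C,G}; cost 1
[col 1] RVZ: children R:{T}, VZ:{C,G} ∪→ {C,G,T}; cost 1
[col 1] RVXZ: children RVZ:{C,G,T}, X:{G} ∩→ {G}; cost 0
[col 1] BIRSVXZ: children BIS:{C}, RVXZ:{G} ∪→ {C,G}; cost 1
[col 2] BS: children B:{A}, S:{C} ∪→ {A,C}; cost 1
[col 2] BIS: children BS:{A,C}, I:{G} ∪→ {A,C,G}; cost 1
[col 2] VZ: children V:{T}, Z:{G} ∪→ {G,T}; cost 1
[col 2] RVZ: children R:{G}, VZ:{G,T} ∩→ {G}; cost 0
[col 2] RVXZ: children RVZ:{G}, X:{T} ∪→ {G,T}; cost 1
[col 2] BIRSVXZ: children BIS:{A,C,G}, RVXZ:{G,T} ∩→ {G}; cost 0
[col 3] BS: children B:{C}, S:{A} ∪→ {A,C}; cost 1
[col 3] BIS: children BS:{A,C}, I:{T} ∪→ {A,C,T}; cost 1
[col 3] VZ: children V:{A}, Z:{G} ∪→ {A,G}; cost 1
[col 3] RVZ: children R:{T}, VZ:{A,G} ∪→ {A,G,T}; cost 1
[col 3] RVXZ: children RVZ:{A,G,T}, X:{C} ∪→ {A,C,G,T}; cost 1
[col 3] BIRSVXZ: children BIS:{A,C,T}, RVXZ:{A,C,G,T} ∩→ {A,C,T}; cost 0
[col 4] BS: children B:{G}, S:{A} ∪→ {A,G}; cost 1
[col 4] BIS: children BS:{A,G}, I:{C} ∪→ {A,C,G}; cost 1
[col 4] VZ: children V:{T}, Z:{A} ∪→ {A,T}; cost 1
[col 4] RVZ: children R:{C}, VZ:{A,T} ∪→ {A,C,T}; cost 1
[col 4] RVXZ: children RVZ:{A,C,T}, X:{T} ∩→ {T}; cost 0
[col 4] BIRSVXZ: children BIS:{A,C,G}, RVXZ:{T} ∪→ {A,C,G,T}; cost 1
[col 5] BS: children B:{A}, S:{C} ∪→ {A,C}; cost 1
[col 5] BIS: children BS:{A,C}, I:{T} ∪→ {A,C,T}; cost 1
[col 5] VZ: children V:{A}, Z:{G} ∪→ {A,G}; cost 1
[col 5] RVZ: children R:{T}, VZ:{A,G} ∪→ {A,G,T}; cost 1
[col 5] RVXZ: children RVZ:{A,G,T}, X:{A} ∩→ {A}; cost 0
[col 5] BIRSVXZ: children BIS:{A,C,T}, RVXZ:{A} ∩→ {A}; cost 0
per-site changes: [4, 4, 4, 5, 5, 4]; total = 26

5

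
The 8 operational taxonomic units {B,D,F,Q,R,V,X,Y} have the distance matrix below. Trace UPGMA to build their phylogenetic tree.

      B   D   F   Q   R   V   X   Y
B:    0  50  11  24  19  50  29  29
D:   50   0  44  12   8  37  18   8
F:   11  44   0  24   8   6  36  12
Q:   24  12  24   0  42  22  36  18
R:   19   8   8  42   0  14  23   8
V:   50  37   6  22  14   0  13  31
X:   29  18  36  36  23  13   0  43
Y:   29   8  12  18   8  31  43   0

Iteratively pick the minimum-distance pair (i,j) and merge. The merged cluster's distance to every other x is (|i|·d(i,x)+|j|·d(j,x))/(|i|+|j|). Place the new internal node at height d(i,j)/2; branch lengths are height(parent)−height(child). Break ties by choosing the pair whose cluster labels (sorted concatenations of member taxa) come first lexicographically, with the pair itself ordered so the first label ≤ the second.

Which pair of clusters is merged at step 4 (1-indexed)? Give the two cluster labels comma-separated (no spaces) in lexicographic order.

1. join F+V (d=6) ⇒ FV; edges |F|=3, |V|=3
  updated: d(B,FV)=61/2, d(D,FV)=81/2, d(FV,Q)=23, d(FV,R)=11, d(FV,X)=49/2, d(FV,Y)=43/2
2. join D+R (d=8) ⇒ DR; edges |D|=4, |R|=4
  updated: d(B,DR)=69/2, d(DR,FV)=103/4, d(DR,Q)=27, d(DR,X)=41/2, d(DR,Y)=8
3. join DR+Y (d=8) ⇒ DRY; edges |DR|=0, |Y|=4
  updated: d(B,DRY)=98/3, d(DRY,FV)=73/3, d(DRY,Q)=24, d(DRY,X)=28
4. join FV+Q (d=23) ⇒ FQV; edges |FV|=17/2, |Q|=23/2
  updated: d(B,FQV)=85/3, d(DRY,FQV)=218/9, d(FQV,X)=85/3
5. join DRY+FQV (d=218/9) ⇒ DFQRVY; edges |DRY|=73/9, |FQV|=11/18
  updated: d(B,DFQRVY)=61/2, d(DFQRVY,X)=169/6
6. join DFQRVY+X (d=169/6) ⇒ DFQRVXY; edges |DFQRVY|=71/36, |X|=169/12
  updated: d(B,DFQRVXY)=212/7
7. join B+DFQRVXY (d=212/7) ⇒ BDFQRVXY; edges |B|=106/7, |DFQRVXY|=89/84
final tree: (B:106/7,((((D:4,R:4):0,Y:4):73/9,((F:3,V:3):17/2,Q:23/2):11/18):71/36,X:169/12):89/84)
total length: 19903/252

FV,Q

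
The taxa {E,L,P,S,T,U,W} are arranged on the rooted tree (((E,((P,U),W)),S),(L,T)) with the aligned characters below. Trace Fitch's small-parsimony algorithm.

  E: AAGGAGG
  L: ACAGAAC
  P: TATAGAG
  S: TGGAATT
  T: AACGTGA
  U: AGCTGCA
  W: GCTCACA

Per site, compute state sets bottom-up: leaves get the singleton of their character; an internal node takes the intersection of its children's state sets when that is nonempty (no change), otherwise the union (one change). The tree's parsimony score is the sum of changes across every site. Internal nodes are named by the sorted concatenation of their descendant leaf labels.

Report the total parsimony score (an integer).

site 0, node PU: P={T} ∪ U={A} → {A,T} (+1)
site 0, node PUW: PU={A,T} ∪ W={G} → {A,G,T} (+1)
site 0, node EPUW: E={A} ∩ PUW={A,G,T} → {A} (+0)
site 0, node EPSUW: EPUW={A} ∪ S={T} → {A,T} (+1)
site 0, node LT: L={A} ∩ T={A} → {A} (+0)
site 0, node ELPSTUW: EPSUW={A,T} ∩ LT={A} → {A} (+0)
site 1, node PU: P={A} ∪ U={G} → {A,G} (+1)
site 1, node PUW: PU={A,G} ∪ W={C} → {A,C,G} (+1)
site 1, node EPUW: E={A} ∩ PUW={A,C,G} → {A} (+0)
site 1, node EPSUW: EPUW={A} ∪ S={G} → {A,G} (+1)
site 1, node LT: L={C} ∪ T={A} → {A,C} (+1)
site 1, node ELPSTUW: EPSUW={A,G} ∩ LT={A,C} → {A} (+0)
site 2, node PU: P={T} ∪ U={C} → {C,T} (+1)
site 2, node PUW: PU={C,T} ∩ W={T} → {T} (+0)
site 2, node EPUW: E={G} ∪ PUW={T} → {G,T} (+1)
site 2, node EPSUW: EPUW={G,T} ∩ S={G} → {G} (+0)
site 2, node LT: L={A} ∪ T={C} → {A,C} (+1)
site 2, node ELPSTUW: EPSUW={G} ∪ LT={A,C} → {A,C,G} (+1)
site 3, node PU: P={A} ∪ U={T} → {A,T} (+1)
site 3, node PUW: PU={A,T} ∪ W={C} → {A,C,T} (+1)
site 3, node EPUW: E={G} ∪ PUW={A,C,T} → {A,C,G,T} (+1)
site 3, node EPSUW: EPUW={A,C,G,T} ∩ S={A} → {A} (+0)
site 3, node LT: L={G} ∩ T={G} → {G} (+0)
site 3, node ELPSTUW: EPSUW={A} ∪ LT={G} → {A,G} (+1)
site 4, node PU: P={G} ∩ U={G} → {G} (+0)
site 4, node PUW: PU={G} ∪ W={A} → {A,G} (+1)
site 4, node EPUW: E={A} ∩ PUW={A,G} → {A} (+0)
site 4, node EPSUW: EPUW={A} ∩ S={A} → {A} (+0)
site 4, node LT: L={A} ∪ T={T} → {A,T} (+1)
site 4, node ELPSTUW: EPSUW={A} ∩ LT={A,T} → {A} (+0)
site 5, node PU: P={A} ∪ U={C} → {A,C} (+1)
site 5, node PUW: PU={A,C} ∩ W={C} → {C} (+0)
site 5, node EPUW: E={G} ∪ PUW={C} → {C,G} (+1)
site 5, node EPSUW: EPUW={C,G} ∪ S={T} → {C,G,T} (+1)
site 5, node LT: L={A} ∪ T={G} → {A,G} (+1)
site 5, node ELPSTUW: EPSUW={C,G,T} ∩ LT={A,G} → {G} (+0)
site 6, node PU: P={G} ∪ U={A} → {A,G} (+1)
site 6, node PUW: PU={A,G} ∩ W={A} → {A} (+0)
site 6, node EPUW: E={G} ∪ PUW={A} → {A,G} (+1)
site 6, node EPSUW: EPUW={A,G} ∪ S={T} → {A,G,T} (+1)
site 6, node LT: L={C} ∪ T={A} → {A,C} (+1)
site 6, node ELPSTUW: EPSUW={A,G,T} ∩ LT={A,C} → {A} (+0)
per-site changes: [3, 4, 4, 4, 2, 4, 4]; total = 25

25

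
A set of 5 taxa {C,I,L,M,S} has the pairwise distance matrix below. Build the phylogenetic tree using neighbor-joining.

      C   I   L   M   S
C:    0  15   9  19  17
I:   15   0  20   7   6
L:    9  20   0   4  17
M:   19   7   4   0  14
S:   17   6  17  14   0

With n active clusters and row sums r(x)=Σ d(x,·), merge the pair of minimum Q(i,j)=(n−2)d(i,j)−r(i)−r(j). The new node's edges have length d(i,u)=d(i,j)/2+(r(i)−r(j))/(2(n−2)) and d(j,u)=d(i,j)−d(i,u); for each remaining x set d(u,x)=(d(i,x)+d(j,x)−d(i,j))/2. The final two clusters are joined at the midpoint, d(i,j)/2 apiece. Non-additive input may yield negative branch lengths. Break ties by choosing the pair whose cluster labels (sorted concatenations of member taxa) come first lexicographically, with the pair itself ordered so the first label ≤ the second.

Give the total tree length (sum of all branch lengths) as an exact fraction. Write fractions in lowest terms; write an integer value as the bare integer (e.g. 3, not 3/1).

iteration 1: select I,S (d=6, Q=-84); attach at lengths (2, 4); label the merged cluster IS
  updated: d(C,IS)=13, d(IS,L)=31/2, d(IS,M)=15/2
iteration 2: select C,L (d=9, Q=-103/2); attach at lengths (61/8, 11/8); label the merged cluster CL
  updated: d(CL,IS)=39/4, d(CL,M)=7
iteration 3: select CL,IS (d=39/4, Q=-97/4); attach at lengths (37/8, 41/8); label the merged cluster CILS
  updated: d(CILS,M)=19/8
iteration 4: select CILS,M (d=19/8); attach at lengths (19/16, 19/16); label the merged cluster CILMS
final tree: (((C:61/8,L:11/8):37/8,(I:2,S:4):41/8):19/16,M:19/16)
total length: 217/8

217/8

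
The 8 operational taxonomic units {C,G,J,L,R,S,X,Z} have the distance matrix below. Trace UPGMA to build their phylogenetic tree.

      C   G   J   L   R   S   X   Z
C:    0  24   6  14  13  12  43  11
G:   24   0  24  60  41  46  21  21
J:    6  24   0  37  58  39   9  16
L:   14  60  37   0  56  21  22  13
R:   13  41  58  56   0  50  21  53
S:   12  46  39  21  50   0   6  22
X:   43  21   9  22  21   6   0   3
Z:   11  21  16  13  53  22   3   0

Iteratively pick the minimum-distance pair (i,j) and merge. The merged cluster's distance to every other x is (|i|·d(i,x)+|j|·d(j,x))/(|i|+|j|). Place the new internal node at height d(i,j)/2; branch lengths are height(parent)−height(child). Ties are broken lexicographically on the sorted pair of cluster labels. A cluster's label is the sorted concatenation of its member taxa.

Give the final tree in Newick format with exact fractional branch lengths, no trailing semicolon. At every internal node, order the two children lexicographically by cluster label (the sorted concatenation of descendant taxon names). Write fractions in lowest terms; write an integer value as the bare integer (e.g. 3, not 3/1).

step 1: merge (X,Z) at d=3; branch lengths X→3/2, Z→3/2; new cluster XZ
  updated: d(C,XZ)=27, d(G,XZ)=21, d(J,XZ)=25/2, d(L,XZ)=35/2, d(R,XZ)=37, d(S,XZ)=14
step 2: merge (C,J) at d=6; branch lengths C→3, J→3; new cluster CJ
  updated: d(CJ,G)=24, d(CJ,L)=51/2, d(CJ,R)=71/2, d(CJ,S)=51/2, d(CJ,XZ)=79/4
step 3: merge (S,XZ) at d=14; branch lengths S→7, XZ→11/2; new cluster SXZ
  updated: d(CJ,SXZ)=65/3, d(G,SXZ)=88/3, d(L,SXZ)=56/3, d(R,SXZ)=124/3
step 4: merge (L,SXZ) at d=56/3; branch lengths L→28/3, SXZ→7/3; new cluster LSXZ
  updated: d(CJ,LSXZ)=181/8, d(G,LSXZ)=37, d(LSXZ,R)=45
step 5: merge (CJ,LSXZ) at d=181/8; branch lengths CJ→133/16, LSXZ→95/48; new cluster CJLSXZ
  updated: d(CJLSXZ,G)=98/3, d(CJLSXZ,R)=251/6
step 6: merge (CJLSXZ,G) at d=98/3; branch lengths CJLSXZ→241/48, G→49/3; new cluster CGJLSXZ
  updated: d(CGJLSXZ,R)=292/7
step 7: merge (CGJLSXZ,R) at d=292/7; branch lengths CGJLSXZ→95/21, R→146/7; new cluster CGJLRSXZ
final tree: ((((C:3,J:3):133/16,(L:28/3,(S:7,(X:3/2,Z:3/2):11/2):7/3):95/48):241/48,G:49/3):95/21,R:146/7)
total length: 30305/336

((((C:3,J:3):133/16,(L:28/3,(S:7,(X:3/2,Z:3/2):11/2):7/3):95/48):241/48,G:49/3):95/21,R:146/7)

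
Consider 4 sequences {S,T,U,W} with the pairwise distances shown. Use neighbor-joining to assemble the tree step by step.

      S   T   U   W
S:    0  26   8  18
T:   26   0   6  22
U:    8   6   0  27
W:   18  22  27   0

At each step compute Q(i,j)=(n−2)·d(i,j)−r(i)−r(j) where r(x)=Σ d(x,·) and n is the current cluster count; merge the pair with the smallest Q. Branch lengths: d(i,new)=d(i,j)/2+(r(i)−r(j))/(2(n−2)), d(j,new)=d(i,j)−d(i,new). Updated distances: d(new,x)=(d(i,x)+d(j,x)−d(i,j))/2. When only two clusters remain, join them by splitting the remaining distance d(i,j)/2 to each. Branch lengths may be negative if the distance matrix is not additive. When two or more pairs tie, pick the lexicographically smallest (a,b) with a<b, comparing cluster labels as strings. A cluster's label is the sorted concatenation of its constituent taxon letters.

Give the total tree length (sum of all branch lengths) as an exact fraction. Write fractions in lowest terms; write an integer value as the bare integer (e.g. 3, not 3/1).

iteration 1: select S,W (d=18, Q=-83); attach at lengths (21/4, 51/4); label the merged cluster SW
  updated: d(SW,T)=15, d(SW,U)=17/2
iteration 2: select SW,T (d=15, Q=-59/2); attach at lengths (35/4, 25/4); label the merged cluster STW
  updated: d(STW,U)=-1/4
iteration 3: select STW,U (d=-1/4); attach at lengths (-1/8, -1/8); label the merged cluster STUW
final tree: (((S:21/4,W:51/4):35/4,T:25/4):-1/8,U:-1/8)
total length: 131/4

131/4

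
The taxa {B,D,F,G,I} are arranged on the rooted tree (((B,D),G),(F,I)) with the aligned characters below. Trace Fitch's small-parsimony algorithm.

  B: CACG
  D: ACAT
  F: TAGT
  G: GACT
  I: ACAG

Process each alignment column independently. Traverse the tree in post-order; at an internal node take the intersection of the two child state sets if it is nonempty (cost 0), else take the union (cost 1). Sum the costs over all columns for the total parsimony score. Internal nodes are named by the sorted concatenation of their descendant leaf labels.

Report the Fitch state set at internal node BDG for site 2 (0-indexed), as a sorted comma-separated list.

C

[col 0] BD: children B:{C}, D:{A} ∪→ {A,C}; cost 1
[col 0] BDG: children BD:{A,C}, G:{G} ∪→ {A,C,G}; cost 1
[col 0] FI: children F:{T}, I:{A} ∪→ {A,T}; cost 1
[col 0] BDFGI: children BDG:{A,C,G}, FI:{A,T} ∩→ {A}; cost 0
[col 1] BD: children B:{A}, D:{C} ∪→ {A,C}; cost 1
[col 1] BDG: children BD:{A,C}, G:{A} ∩→ {A}; cost 0
[col 1] FI: children F:{A}, I:{C} ∪→ {A,C}; cost 1
[col 1] BDFGI: children BDG:{A}, FI:{A,C} ∩→ {A}; cost 0
[col 2] BD: children B:{C}, D:{A} ∪→ {A,C}; cost 1
[col 2] BDG: children BD:{A,C}, G:{C} ∩→ {C}; cost 0
[col 2] FI: children F:{G}, I:{A} ∪→ {A,G}; cost 1
[col 2] BDFGI: children BDG:{C}, FI:{A,G} ∪→ {A,C,G}; cost 1
[col 3] BD: children B:{G}, D:{T} ∪→ {G,T}; cost 1
[col 3] BDG: children BD:{G,T}, G:{T} ∩→ {T}; cost 0
[col 3] FI: children F:{T}, I:{G} ∪→ {G,T}; cost 1
[col 3] BDFGI: children BDG:{T}, FI:{G,T} ∩→ {T}; cost 0
per-site changes: [3, 2, 3, 2]; total = 10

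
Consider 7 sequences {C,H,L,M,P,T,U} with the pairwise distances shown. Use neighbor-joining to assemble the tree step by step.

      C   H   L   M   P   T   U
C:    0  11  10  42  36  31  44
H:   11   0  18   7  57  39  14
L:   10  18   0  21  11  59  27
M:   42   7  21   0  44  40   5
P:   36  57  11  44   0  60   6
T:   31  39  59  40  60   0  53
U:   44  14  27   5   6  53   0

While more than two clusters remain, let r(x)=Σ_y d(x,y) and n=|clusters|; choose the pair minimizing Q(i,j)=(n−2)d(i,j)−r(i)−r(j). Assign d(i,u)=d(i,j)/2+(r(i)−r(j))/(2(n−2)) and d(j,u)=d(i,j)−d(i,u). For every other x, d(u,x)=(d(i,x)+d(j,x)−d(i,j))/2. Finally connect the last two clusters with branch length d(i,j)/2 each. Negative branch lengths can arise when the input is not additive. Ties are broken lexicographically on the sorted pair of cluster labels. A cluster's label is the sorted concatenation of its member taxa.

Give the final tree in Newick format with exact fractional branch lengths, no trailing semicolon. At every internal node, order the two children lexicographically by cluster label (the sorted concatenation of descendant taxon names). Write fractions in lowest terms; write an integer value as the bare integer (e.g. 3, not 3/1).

((((C:65/16,T:431/16):293/32,H:11/32):165/32,(L:89/24,(P:19/2,U:-7/2):295/24):221/32):203/64,M:203/64)

iteration 1: select P,U (d=6, Q=-333); attach at lengths (19/2, -7/2); label the merged cluster PU
  updated: d(C,PU)=37, d(H,PU)=65/2, d(L,PU)=16, d(M,PU)=43/2, d(PU,T)=107/2
iteration 2: select C,T (d=31, Q=-459/2); attach at lengths (65/16, 431/16); label the merged cluster CT
  updated: d(CT,H)=19/2, d(CT,L)=19, d(CT,M)=51/2, d(CT,PU)=119/4
iteration 3: select L,PU (d=16, Q=-503/4); attach at lengths (89/24, 295/24); label the merged cluster LPU
  updated: d(CT,LPU)=131/8, d(H,LPU)=69/4, d(LPU,M)=53/4
iteration 4: select CT,H (d=19/2, Q=-529/8); attach at lengths (293/32, 11/32); label the merged cluster CHT
  updated: d(CHT,LPU)=193/16, d(CHT,M)=23/2
iteration 5: select CHT,LPU (d=193/16, Q=-589/16); attach at lengths (165/32, 221/32); label the merged cluster CHLPTU
  updated: d(CHLPTU,M)=203/32
iteration 6: select CHLPTU,M (d=203/32); attach at lengths (203/64, 203/64); label the merged cluster CHLMPTU
final tree: ((((C:65/16,T:431/16):293/32,H:11/32):165/32,(L:89/24,(P:19/2,U:-7/2):295/24):221/32):203/64,M:203/64)
total length: 2589/32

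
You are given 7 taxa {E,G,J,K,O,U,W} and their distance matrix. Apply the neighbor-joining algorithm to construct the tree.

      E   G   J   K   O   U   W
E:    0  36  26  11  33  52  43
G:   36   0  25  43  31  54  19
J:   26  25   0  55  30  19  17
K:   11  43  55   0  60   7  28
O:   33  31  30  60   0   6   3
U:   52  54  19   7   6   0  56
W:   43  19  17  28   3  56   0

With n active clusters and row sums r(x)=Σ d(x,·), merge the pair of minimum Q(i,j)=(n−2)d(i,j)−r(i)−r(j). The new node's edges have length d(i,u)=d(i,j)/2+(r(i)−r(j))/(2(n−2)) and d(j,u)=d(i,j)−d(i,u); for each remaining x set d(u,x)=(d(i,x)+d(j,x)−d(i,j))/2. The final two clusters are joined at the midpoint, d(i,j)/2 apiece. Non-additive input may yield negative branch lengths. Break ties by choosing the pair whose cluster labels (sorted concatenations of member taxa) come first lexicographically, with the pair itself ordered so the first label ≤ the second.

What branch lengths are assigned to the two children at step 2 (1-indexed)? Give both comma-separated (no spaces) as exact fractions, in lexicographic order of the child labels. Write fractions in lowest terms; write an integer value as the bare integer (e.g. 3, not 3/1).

step 1: merge (K,U) at d=7, Q=-363; branch lengths K→9/2, U→5/2; new cluster KU
  updated: d(E,KU)=28, d(G,KU)=45, d(J,KU)=67/2, d(KU,O)=59/2, d(KU,W)=77/2
step 2: merge (O,W) at d=3, Q=-235; branch lengths O→9/4, W→3/4; new cluster OW
  updated: d(E,OW)=73/2, d(G,OW)=47/2, d(J,OW)=22, d(KU,OW)=65/2
step 3: merge (E,KU) at d=28, Q=-363/2; branch lengths E→143/12, KU→193/12; new cluster EKU
  updated: d(EKU,G)=53/2, d(EKU,J)=63/4, d(EKU,OW)=41/2
step 4: merge (EKU,J) at d=63/4, Q=-94; branch lengths EKU→63/8, J→63/8; new cluster EJKU
  updated: d(EJKU,G)=143/8, d(EJKU,OW)=107/8
step 5: merge (EJKU,G) at d=143/8, Q=-219/4; branch lengths EJKU→31/8, G→14; new cluster EGJKU
  updated: d(EGJKU,OW)=19/2
step 6: merge (EGJKU,OW) at d=19/2; branch lengths EGJKU→19/4, OW→19/4; new cluster EGJKOUW
final tree: ((((E:143/12,(K:9/2,U:5/2):193/12):63/8,J:63/8):31/8,G:14):19/4,(O:9/4,W:3/4):19/4)
total length: 649/8

9/4,3/4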